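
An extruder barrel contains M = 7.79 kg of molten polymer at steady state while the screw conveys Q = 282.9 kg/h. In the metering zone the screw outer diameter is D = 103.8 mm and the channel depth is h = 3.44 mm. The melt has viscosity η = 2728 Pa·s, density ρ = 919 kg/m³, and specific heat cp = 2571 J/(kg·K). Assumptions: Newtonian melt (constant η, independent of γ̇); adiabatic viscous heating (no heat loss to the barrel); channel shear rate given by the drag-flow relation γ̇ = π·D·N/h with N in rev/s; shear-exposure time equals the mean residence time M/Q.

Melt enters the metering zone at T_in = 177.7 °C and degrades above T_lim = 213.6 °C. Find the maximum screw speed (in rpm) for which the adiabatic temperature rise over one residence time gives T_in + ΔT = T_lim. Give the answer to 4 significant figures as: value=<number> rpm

value=11.21 rpm

Convert throughput: Q = 282.9 kg/h = 282.9/3600 = 0.0785833 kg/s
Mean residence time: t_res = M/Q_s = 7.79 kg / 0.0785833 kg/s = 99.1304 s
D = 103.8 mm = 0.1038 m;  h = 3.44 mm = 0.00344 m
ΔT_a = T_lim − T_in = 213.6 − 177.7 = 35.9 K
γ̇_max² = ΔT_a·ρ·cp/(η·t_res) = 35.9·919·2571/(2728·99.1304) = 313.661 s⁻²
γ̇_max = sqrt(313.661) = 17.7105 s⁻¹
N_max = γ̇_max h / (πD) = 17.7105·0.00344/(π·0.1038) = 0.186828 rev/s → ×60 = 11.2097 rpm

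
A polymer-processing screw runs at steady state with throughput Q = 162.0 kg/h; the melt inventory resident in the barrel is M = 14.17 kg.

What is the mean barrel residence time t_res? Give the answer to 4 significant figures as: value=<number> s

value=314.9 s

Q_s = Q / 3600 = 162.0 / 3600 = 0.045 kg/s
t_res = M / Q_s = 14.17 / 0.045 = 314.889 s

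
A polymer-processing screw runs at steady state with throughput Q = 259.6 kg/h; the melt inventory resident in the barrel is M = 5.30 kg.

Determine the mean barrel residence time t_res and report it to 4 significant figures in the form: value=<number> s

Q_s = Q / 3600 = 259.6 / 3600 = 0.0721111 kg/s
t_res = M / Q_s = 5.30 ÷ 0.0721111 = 73.4977 s

value=73.50 s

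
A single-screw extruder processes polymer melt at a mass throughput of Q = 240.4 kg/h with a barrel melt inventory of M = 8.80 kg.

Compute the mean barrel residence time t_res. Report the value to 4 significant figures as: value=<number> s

Throughput in SI: Q_s = 240.4 kg/h ÷ 3600 s/h = 0.0667778 kg/s
t_res = M / Q_s = 8.80 ÷ 0.0667778 = 131.78 s

value=131.8 s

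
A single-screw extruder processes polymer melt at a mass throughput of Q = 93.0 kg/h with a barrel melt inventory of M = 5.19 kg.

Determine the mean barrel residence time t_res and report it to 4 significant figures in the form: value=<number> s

value=200.9 s

Q_s = Q / 3600 = 93.0 / 3600 = 0.0258333 kg/s
t_res = M / Q_s = 5.19 ÷ 0.0258333 = 200.903 s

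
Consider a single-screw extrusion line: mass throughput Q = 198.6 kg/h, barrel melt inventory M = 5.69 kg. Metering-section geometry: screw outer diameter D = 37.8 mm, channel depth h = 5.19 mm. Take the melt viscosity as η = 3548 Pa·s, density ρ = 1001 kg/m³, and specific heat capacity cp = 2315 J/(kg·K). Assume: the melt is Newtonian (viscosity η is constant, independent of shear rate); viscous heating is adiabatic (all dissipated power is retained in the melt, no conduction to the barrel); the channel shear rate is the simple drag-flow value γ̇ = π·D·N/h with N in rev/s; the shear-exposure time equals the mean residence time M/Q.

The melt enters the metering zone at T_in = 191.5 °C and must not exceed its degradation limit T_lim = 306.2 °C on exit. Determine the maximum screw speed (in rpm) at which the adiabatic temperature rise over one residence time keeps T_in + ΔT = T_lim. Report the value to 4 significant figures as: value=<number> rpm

value=70.67 rpm

Convert throughput: Q = 198.6 kg/h = 198.6/3600 = 0.0551667 kg/s
Mean residence time: t_res = M/Q_s = 5.69 kg / 0.0551667 kg/s = 103.142 s
D = 37.8 mm = 0.0378 m;  h = 5.19 mm = 0.00519 m
ΔT_a = T_lim − T_in = 306.2 − 191.5 = 114.7 K
γ̇_max² = ΔT_a·ρ·cp / (η·t_res) = [114.7 × 1001 × 2315] / [3548 × 103.142] = 726.322 s⁻²
γ̇_max = √726.322 = 26.9504 s⁻¹
Solve γ̇ = πDN/h for N: N_max = γ̇_max·h/(π·D) = 26.9504 × 0.00519 / (π × 0.0378) = 1.17785 rev/s = 70.6711 rpm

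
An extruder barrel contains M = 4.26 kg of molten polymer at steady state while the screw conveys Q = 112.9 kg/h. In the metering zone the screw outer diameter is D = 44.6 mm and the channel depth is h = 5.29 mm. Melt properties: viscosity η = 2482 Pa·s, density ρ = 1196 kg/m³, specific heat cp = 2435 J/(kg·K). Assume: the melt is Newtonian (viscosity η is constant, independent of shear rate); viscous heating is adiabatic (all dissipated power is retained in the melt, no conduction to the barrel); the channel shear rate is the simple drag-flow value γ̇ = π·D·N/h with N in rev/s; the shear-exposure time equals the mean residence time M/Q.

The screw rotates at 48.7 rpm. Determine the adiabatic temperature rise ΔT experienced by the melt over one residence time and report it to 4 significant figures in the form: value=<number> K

value=53.51 K

Q_s = Q / 3600 = 112.9 / 3600 = 0.0313611 kg/s
Mean residence time: t_res = M/Q_s = 4.26 kg / 0.0313611 kg/s = 135.837 s
Geometry in metres: D = 44.6 mm → 0.0446 m, h = 5.29 mm → 0.00529 m; screw speed N = 48.7 rpm = 0.811667 rev/s
γ̇ = π D N / h = (π)(0.0446)(0.811667) / 0.00529 = 21.4984 s⁻¹
Adiabatic rise: ΔT = η γ̇² t_res / (ρ cp) = 2482·(21.4984)²·135.837 / (1196·2435) = 53.5061 K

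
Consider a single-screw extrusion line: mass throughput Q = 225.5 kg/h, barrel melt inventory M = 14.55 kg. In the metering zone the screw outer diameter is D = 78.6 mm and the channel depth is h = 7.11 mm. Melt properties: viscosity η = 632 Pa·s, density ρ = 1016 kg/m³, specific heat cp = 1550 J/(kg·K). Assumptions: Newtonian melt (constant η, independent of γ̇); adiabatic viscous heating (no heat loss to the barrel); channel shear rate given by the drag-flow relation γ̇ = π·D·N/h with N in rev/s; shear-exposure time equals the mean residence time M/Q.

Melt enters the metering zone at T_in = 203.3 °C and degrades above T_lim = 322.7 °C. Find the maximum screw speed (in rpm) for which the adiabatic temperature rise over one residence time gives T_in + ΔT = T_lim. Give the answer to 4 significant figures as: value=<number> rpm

Convert throughput: Q = 225.5 kg/h = 225.5/3600 = 0.0626389 kg/s
t_res = M / Q_s = 14.55 / 0.0626389 = 232.284 s
Convert to metres: D = 0.0786 m, h = 0.00711 m
ΔT_a = T_lim − T_in = 322.7 °C − 203.3 °C = 119.4 K
γ̇_max² = ΔT_a·ρ·cp/(η·t_res) = 119.4·1016·1550/(632·232.284) = 1280.84 s⁻²
γ̇_max = √1280.84 = 35.7888 s⁻¹
N_max = γ̇_max h / (πD) = 35.7888·0.00711/(π·0.0786) = 1.03049 rev/s → ×60 = 61.8294 rpm

value=61.83 rpm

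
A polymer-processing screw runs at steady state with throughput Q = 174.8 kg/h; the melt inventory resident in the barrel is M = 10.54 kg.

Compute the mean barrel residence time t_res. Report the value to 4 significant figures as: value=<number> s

Q_s = Q / 3600 = 174.8 / 3600 = 0.0485556 kg/s
Mean residence time: t_res = M/Q_s = 10.54 kg / 0.0485556 kg/s = 217.071 s

value=217.1 s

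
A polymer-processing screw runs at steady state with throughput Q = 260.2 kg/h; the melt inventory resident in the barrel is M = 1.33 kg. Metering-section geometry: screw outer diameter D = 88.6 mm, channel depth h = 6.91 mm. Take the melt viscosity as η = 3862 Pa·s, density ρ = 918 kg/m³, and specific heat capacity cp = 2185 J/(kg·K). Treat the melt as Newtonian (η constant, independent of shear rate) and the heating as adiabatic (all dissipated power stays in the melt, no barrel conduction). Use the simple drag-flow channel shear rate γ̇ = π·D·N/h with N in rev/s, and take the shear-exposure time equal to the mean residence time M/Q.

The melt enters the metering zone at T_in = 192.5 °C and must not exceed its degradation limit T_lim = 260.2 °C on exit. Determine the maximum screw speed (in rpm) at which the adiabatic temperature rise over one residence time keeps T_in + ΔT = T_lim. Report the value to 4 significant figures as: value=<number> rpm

value=65.11 rpm

Convert throughput: Q = 260.2 kg/h = 260.2/3600 = 0.0722778 kg/s
Mean residence time: t_res = M/Q_s = 1.33 kg / 0.0722778 kg/s = 18.4012 s
D = 88.6 mm = 0.0886 m;  h = 6.91 mm = 0.00691 m
Allowable rise: ΔT_a = T_lim − T_in = 260.2 − 192.5 = 67.7 K
γ̇_max² = ΔT_a·ρ·cp / (η·t_res) = [67.7 × 918 × 2185] / [3862 × 18.4012] = 1910.84 s⁻²
Take the square root: γ̇_max = √(1910.84) = 43.7131 s⁻¹
N_max = γ̇_max·h / (π·D) = 43.7131 · 0.00691 / (π · 0.0886) = 1.08519 rev/s = 65.1115 rpm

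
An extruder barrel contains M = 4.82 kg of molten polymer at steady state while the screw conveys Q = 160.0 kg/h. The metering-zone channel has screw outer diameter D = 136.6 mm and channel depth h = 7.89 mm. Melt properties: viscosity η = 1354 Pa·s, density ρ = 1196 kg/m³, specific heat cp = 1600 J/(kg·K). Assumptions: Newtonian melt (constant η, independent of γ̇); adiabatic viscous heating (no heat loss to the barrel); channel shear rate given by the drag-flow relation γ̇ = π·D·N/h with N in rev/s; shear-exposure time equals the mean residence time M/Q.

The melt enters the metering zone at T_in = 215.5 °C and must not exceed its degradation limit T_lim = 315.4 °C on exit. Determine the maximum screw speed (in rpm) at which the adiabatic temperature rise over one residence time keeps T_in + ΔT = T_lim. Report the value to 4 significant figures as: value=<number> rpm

Throughput in SI: Q_s = 160.0 kg/h ÷ 3600 s/h = 0.0444444 kg/s
Mean residence time: t_res = M/Q_s = 4.82 kg / 0.0444444 kg/s = 108.45 s
Geometry in SI: D = 136.6 mm → 0.1366 m, h = 7.89 mm → 0.00789 m
Allowable rise: ΔT_a = T_lim − T_in = 315.4 − 215.5 = 99.9 K
γ̇_max² = ΔT_a·ρ·cp/(η·t_res) = 99.9·1196·1600/(1354·108.45) = 1301.87 s⁻²
γ̇_max = sqrt(1301.87) = 36.0815 s⁻¹
N_max = γ̇_max·h / (π·D) = 36.0815 · 0.00789 / (π · 0.1366) = 0.663377 rev/s = 39.8026 rpm

value=39.80 rpm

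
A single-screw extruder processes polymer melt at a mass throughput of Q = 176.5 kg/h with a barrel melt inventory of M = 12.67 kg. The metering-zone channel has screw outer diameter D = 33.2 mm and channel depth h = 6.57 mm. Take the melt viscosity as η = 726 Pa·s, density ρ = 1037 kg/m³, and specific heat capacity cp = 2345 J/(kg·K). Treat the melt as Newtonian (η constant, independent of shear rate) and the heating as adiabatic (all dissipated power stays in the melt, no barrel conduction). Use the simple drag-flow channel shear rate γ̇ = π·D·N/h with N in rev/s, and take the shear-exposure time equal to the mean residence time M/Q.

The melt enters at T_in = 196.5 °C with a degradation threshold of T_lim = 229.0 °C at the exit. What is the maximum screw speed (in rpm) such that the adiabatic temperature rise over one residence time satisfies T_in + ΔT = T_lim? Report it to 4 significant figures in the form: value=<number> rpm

Convert throughput: Q = 176.5 kg/h = 176.5/3600 = 0.0490278 kg/s
t_res = M / Q_s = 12.67 / 0.0490278 = 258.425 s
D = 33.2 mm = 0.0332 m;  h = 6.57 mm = 0.00657 m
ΔT_a = T_lim − T_in = 229.0 − 196.5 = 32.5 K
γ̇_max² = ΔT_a·ρ·cp / (η·t_res) = [32.5 × 1037 × 2345] / [726 × 258.425] = 421.244 s⁻²
γ̇_max = sqrt(421.244) = 20.5242 s⁻¹
N_max = γ̇_max·h / (π·D) = 20.5242 · 0.00657 / (π · 0.0332) = 1.29284 rev/s = 77.5703 rpm

value=77.57 rpm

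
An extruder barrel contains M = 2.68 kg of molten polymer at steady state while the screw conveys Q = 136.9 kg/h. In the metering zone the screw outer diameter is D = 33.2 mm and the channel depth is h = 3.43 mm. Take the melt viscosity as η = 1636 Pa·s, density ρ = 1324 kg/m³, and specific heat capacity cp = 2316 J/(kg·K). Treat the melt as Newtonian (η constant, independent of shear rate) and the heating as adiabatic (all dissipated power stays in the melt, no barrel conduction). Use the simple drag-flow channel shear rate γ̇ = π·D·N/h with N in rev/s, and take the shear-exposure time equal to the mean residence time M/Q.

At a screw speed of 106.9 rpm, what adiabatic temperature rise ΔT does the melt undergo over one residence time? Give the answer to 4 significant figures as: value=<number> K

value=110.4 K

Convert throughput: Q = 136.9 kg/h = 136.9/3600 = 0.0380278 kg/s
t_res = M / Q_s = 2.68 / 0.0380278 = 70.4748 s
Geometry in metres: D = 33.2 mm → 0.0332 m, h = 3.43 mm → 0.00343 m; screw speed N = 106.9 rpm = 1.78167 rev/s
Shear rate: γ̇ = πDN/h = π·0.0332·1.78167/0.00343 = 54.1777 s⁻¹
Adiabatic rise: ΔT = η γ̇² t_res / (ρ cp) = 1636·(54.1777)²·70.4748 / (1324·2316) = 110.365 K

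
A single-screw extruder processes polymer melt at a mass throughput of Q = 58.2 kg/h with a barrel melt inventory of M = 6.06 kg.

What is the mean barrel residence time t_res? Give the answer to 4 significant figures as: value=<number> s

value=374.8 s

Convert throughput: Q = 58.2 kg/h = 58.2/3600 = 0.0161667 kg/s
Mean residence time: t_res = M/Q_s = 6.06 kg / 0.0161667 kg/s = 374.845 s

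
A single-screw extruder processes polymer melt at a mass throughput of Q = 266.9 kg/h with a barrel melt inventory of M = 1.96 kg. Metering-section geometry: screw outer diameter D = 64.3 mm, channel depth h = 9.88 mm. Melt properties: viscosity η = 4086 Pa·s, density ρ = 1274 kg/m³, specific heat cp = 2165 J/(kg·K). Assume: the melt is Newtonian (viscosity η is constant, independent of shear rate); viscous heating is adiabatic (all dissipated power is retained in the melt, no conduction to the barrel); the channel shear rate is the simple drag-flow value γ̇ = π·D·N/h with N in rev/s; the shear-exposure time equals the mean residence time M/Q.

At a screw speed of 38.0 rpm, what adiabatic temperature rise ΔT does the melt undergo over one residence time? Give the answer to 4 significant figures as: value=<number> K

Convert throughput: Q = 266.9 kg/h = 266.9/3600 = 0.0741389 kg/s
t_res = M / Q_s = 1.96 ÷ 0.0741389 = 26.4369 s
D = 64.3 mm = 0.0643 m;  h = 9.88 mm = 0.00988 m;  N = 38.0 rpm / 60 = 0.633333 rev/s
γ̇ = π D N / h = (π)(0.0643)(0.633333) / 0.00988 = 12.949 s⁻¹
ΔT = η·γ̇²·t_res/(ρ·cp) = [4086 × 12.949² × 26.4369] / [1274 × 2165] = 6.5668 K

value=6.567 K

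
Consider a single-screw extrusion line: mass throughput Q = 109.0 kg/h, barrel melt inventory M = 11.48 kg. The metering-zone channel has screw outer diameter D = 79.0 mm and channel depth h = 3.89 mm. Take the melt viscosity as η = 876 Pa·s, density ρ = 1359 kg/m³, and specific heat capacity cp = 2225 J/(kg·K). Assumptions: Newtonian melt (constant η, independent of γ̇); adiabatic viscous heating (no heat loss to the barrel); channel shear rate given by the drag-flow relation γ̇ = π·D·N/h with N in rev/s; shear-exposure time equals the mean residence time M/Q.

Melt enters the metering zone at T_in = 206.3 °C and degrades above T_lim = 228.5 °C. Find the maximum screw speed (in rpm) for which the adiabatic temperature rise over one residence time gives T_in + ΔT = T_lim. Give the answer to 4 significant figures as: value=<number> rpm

value=13.37 rpm

Convert throughput: Q = 109.0 kg/h = 109.0/3600 = 0.0302778 kg/s
Mean residence time: t_res = M/Q_s = 11.48 kg / 0.0302778 kg/s = 379.156 s
D = 79.0 mm = 0.079 m;  h = 3.89 mm = 0.00389 m
ΔT_a = T_lim − T_in = 228.5 °C − 206.3 °C = 22.2 K
γ̇_max² = ΔT_a·ρ·cp / (η·t_res) = [22.2 × 1359 × 2225] / [876 × 379.156] = 202.107 s⁻²
γ̇_max = √202.107 = 14.2164 s⁻¹
Solve γ̇ = πDN/h for N: N_max = γ̇_max·h/(π·D) = 14.2164 × 0.00389 / (π × 0.079) = 0.222824 rev/s = 13.3695 rpm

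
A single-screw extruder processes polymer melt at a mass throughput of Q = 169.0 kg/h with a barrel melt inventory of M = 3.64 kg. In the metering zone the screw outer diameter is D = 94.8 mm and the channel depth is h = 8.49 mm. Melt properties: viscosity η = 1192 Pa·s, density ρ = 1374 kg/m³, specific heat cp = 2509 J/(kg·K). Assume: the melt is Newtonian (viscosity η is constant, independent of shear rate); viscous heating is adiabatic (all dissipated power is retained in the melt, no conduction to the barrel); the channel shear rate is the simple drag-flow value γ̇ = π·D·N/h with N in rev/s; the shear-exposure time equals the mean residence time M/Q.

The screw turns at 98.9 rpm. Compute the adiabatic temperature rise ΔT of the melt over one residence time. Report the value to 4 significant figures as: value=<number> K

value=89.64 K

Convert throughput: Q = 169.0 kg/h = 169.0/3600 = 0.0469444 kg/s
Mean residence time: t_res = M/Q_s = 3.64 kg / 0.0469444 kg/s = 77.5385 s
Geometry in metres: D = 94.8 mm → 0.0948 m, h = 8.49 mm → 0.00849 m; screw speed N = 98.9 rpm = 1.64833 rev/s
Shear rate: γ̇ = πDN/h = π·0.0948·1.64833/0.00849 = 57.8223 s⁻¹
Adiabatic rise: ΔT = η γ̇² t_res / (ρ cp) = 1192·(57.8223)²·77.5385 / (1374·2509) = 89.639 K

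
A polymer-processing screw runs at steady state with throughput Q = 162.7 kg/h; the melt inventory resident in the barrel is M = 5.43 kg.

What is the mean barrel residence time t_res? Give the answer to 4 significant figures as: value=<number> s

value=120.1 s

Convert throughput: Q = 162.7 kg/h = 162.7/3600 = 0.0451944 kg/s
t_res = M / Q_s = 5.43 / 0.0451944 = 120.148 s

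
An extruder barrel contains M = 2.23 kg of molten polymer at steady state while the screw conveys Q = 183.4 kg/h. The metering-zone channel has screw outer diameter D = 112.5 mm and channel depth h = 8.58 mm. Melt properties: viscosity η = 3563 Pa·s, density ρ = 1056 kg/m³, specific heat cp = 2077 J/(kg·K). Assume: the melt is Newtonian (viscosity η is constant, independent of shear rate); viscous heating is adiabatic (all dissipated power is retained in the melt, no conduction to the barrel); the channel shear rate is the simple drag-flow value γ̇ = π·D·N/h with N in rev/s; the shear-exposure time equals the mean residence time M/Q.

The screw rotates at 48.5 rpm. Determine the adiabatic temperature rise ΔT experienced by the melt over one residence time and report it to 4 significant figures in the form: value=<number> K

Q_s = Q / 3600 = 183.4 / 3600 = 0.0509444 kg/s
t_res = M / Q_s = 2.23 ÷ 0.0509444 = 43.7732 s
D = 112.5 mm = 0.1125 m;  h = 8.58 mm = 0.00858 m;  N = 48.5 rpm / 60 = 0.808333 rev/s
Shear rate: γ̇ = πDN/h = π·0.1125·0.808333/0.00858 = 33.297 s⁻¹
Adiabatic rise: ΔT = η γ̇² t_res / (ρ cp) = 3563·(33.297)²·43.7732 / (1056·2077) = 78.8378 K

value=78.84 K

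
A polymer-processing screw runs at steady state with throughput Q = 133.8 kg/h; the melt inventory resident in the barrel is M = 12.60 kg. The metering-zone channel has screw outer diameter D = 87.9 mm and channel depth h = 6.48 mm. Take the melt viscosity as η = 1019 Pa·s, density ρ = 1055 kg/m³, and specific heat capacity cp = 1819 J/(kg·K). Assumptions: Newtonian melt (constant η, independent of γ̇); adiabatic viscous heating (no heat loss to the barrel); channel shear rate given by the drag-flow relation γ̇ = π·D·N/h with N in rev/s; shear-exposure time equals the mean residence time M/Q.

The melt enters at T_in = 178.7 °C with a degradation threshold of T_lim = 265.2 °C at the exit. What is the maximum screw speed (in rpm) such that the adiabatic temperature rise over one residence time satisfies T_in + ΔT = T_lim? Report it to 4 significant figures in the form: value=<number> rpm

Convert throughput: Q = 133.8 kg/h = 133.8/3600 = 0.0371667 kg/s
Mean residence time: t_res = M/Q_s = 12.60 kg / 0.0371667 kg/s = 339.013 s
D = 87.9 mm = 0.0879 m;  h = 6.48 mm = 0.00648 m
ΔT_a = T_lim − T_in = 265.2 − 178.7 = 86.5 K
γ̇_max² = ΔT_a·ρ·cp / (η·t_res) = [86.5 × 1055 × 1819] / [1019 × 339.013] = 480.519 s⁻²
γ̇_max = sqrt(480.519) = 21.9207 s⁻¹
N_max = γ̇_max h / (πD) = 21.9207·0.00648/(π·0.0879) = 0.514389 rev/s → ×60 = 30.8633 rpm

value=30.86 rpm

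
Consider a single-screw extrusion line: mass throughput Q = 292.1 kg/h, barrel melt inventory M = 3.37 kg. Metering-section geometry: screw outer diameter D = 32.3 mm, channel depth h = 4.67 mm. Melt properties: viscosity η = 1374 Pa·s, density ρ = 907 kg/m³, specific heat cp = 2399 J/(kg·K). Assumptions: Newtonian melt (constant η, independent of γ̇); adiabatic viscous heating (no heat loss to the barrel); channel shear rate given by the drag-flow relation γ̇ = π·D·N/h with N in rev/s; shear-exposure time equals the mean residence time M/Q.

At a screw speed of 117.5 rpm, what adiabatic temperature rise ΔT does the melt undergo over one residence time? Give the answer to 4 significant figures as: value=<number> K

value=47.49 K

Convert throughput: Q = 292.1 kg/h = 292.1/3600 = 0.0811389 kg/s
t_res = M / Q_s = 3.37 ÷ 0.0811389 = 41.5337 s
Convert to SI: D = 0.0323 m, h = 0.00467 m, N = 117.5/60 = 1.95833 rev/s
γ̇ = π·D·N / h = π · 0.0323 · 1.95833 / 0.00467 = 42.5522 s⁻¹
ΔT = η·γ̇²·t_res / (ρ·cp) = 1374 · (42.5522)² · 41.5337 / (907 · 2399) = 47.4891 K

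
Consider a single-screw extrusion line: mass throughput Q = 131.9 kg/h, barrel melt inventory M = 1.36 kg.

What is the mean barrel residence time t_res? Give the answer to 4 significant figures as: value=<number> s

value=37.12 s

Q_s = Q / 3600 = 131.9 / 3600 = 0.0366389 kg/s
Mean residence time: t_res = M/Q_s = 1.36 kg / 0.0366389 kg/s = 37.119 s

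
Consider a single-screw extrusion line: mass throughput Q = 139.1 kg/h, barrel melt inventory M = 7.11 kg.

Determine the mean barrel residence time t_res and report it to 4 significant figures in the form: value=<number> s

value=184.0 s

Convert throughput: Q = 139.1 kg/h = 139.1/3600 = 0.0386389 kg/s
Mean residence time: t_res = M/Q_s = 7.11 kg / 0.0386389 kg/s = 184.012 s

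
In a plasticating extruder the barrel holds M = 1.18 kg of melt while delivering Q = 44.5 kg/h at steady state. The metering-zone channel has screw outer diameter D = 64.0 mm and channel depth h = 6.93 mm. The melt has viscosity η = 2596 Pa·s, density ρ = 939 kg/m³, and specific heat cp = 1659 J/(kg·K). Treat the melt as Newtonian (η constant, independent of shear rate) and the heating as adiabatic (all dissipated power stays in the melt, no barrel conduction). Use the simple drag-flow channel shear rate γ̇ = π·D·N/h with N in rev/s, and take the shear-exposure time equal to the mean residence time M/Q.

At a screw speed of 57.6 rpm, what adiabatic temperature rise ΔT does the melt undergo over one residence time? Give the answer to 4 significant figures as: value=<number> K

value=123.4 K

Convert throughput: Q = 44.5 kg/h = 44.5/3600 = 0.0123611 kg/s
t_res = M / Q_s = 1.18 ÷ 0.0123611 = 95.4607 s
Geometry in metres: D = 64.0 mm → 0.064 m, h = 6.93 mm → 0.00693 m; screw speed N = 57.6 rpm = 0.96 rev/s
Shear rate: γ̇ = πDN/h = π·0.064·0.96/0.00693 = 27.8527 s⁻¹
Adiabatic rise: ΔT = η γ̇² t_res / (ρ cp) = 2596·(27.8527)²·95.4607 / (939·1659) = 123.411 K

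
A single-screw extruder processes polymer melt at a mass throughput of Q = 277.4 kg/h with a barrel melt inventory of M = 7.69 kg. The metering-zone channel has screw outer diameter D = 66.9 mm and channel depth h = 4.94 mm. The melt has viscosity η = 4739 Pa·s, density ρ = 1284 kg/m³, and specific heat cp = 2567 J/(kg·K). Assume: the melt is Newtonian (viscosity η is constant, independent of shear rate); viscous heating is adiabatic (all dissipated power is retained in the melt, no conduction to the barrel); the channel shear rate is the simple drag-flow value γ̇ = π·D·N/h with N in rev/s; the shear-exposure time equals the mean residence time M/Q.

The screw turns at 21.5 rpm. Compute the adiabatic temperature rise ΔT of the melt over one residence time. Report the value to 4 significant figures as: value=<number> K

value=33.35 K

Convert throughput: Q = 277.4 kg/h = 277.4/3600 = 0.0770556 kg/s
Mean residence time: t_res = M/Q_s = 7.69 kg / 0.0770556 kg/s = 99.7981 s
Geometry in metres: D = 66.9 mm → 0.0669 m, h = 4.94 mm → 0.00494 m; screw speed N = 21.5 rpm = 0.358333 rev/s
Shear rate: γ̇ = πDN/h = π·0.0669·0.358333/0.00494 = 15.2453 s⁻¹
Adiabatic rise: ΔT = η γ̇² t_res / (ρ cp) = 4739·(15.2453)²·99.7981 / (1284·2567) = 33.3496 K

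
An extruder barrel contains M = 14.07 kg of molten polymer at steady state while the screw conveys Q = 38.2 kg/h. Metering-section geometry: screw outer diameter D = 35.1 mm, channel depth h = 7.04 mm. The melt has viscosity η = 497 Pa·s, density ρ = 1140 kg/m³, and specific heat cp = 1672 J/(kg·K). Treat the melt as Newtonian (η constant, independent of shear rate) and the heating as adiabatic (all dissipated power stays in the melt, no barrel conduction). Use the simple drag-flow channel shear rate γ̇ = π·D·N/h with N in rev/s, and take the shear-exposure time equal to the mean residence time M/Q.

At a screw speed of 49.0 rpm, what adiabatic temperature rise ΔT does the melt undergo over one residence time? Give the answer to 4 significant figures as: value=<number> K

value=56.57 K

Q_s = Q / 3600 = 38.2 / 3600 = 0.0106111 kg/s
Mean residence time: t_res = M/Q_s = 14.07 kg / 0.0106111 kg/s = 1325.97 s
D = 35.1 mm = 0.0351 m;  h = 7.04 mm = 0.00704 m;  N = 49.0 rpm / 60 = 0.816667 rev/s
γ̇ = π·D·N / h = π · 0.0351 · 0.816667 / 0.00704 = 12.7917 s⁻¹
ΔT = η·γ̇²·t_res / (ρ·cp) = 497 · (12.7917)² · 1325.97 / (1140 · 1672) = 56.5727 K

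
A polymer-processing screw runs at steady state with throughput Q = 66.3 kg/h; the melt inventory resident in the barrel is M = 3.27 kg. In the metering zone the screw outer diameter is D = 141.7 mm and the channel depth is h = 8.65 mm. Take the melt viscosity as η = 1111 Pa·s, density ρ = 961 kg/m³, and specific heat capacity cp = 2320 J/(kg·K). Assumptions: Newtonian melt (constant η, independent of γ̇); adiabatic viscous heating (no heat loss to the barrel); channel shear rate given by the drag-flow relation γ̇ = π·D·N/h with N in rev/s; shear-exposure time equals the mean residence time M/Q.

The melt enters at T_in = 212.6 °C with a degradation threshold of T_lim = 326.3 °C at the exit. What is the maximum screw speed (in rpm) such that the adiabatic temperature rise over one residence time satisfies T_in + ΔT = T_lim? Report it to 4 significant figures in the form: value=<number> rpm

value=41.79 rpm

Q_s = Q / 3600 = 66.3 / 3600 = 0.0184167 kg/s
t_res = M / Q_s = 3.27 ÷ 0.0184167 = 177.557 s
Convert to metres: D = 0.1417 m, h = 0.00865 m
Allowable rise: ΔT_a = T_lim − T_in = 326.3 − 212.6 = 113.7 K
γ̇_max² = ΔT_a·ρ·cp / (η·t_res) = [113.7 × 961 × 2320] / [1111 × 177.557] = 1285.05 s⁻²
γ̇_max = √1285.05 = 35.8476 s⁻¹
N_max = γ̇_max·h / (π·D) = 35.8476 · 0.00865 / (π · 0.1417) = 0.696557 rev/s = 41.7934 rpm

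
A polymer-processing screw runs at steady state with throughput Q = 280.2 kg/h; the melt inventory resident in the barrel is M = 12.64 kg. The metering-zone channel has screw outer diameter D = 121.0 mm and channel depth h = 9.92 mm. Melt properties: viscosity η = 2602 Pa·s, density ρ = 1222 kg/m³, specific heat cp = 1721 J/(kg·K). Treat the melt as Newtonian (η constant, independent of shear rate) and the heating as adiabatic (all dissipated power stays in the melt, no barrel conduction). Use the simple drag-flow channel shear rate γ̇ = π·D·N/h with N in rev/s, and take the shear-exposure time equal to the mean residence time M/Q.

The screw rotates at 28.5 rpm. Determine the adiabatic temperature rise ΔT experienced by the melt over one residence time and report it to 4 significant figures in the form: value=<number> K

Throughput in SI: Q_s = 280.2 kg/h ÷ 3600 s/h = 0.0778333 kg/s
t_res = M / Q_s = 12.64 / 0.0778333 = 162.398 s
Geometry in metres: D = 121.0 mm → 0.121 m, h = 9.92 mm → 0.00992 m; screw speed N = 28.5 rpm = 0.475 rev/s
γ̇ = π D N / h = (π)(0.121)(0.475) / 0.00992 = 18.2019 s⁻¹
Adiabatic rise: ΔT = η γ̇² t_res / (ρ cp) = 2602·(18.2019)²·162.398 / (1222·1721) = 66.5688 K

value=66.57 K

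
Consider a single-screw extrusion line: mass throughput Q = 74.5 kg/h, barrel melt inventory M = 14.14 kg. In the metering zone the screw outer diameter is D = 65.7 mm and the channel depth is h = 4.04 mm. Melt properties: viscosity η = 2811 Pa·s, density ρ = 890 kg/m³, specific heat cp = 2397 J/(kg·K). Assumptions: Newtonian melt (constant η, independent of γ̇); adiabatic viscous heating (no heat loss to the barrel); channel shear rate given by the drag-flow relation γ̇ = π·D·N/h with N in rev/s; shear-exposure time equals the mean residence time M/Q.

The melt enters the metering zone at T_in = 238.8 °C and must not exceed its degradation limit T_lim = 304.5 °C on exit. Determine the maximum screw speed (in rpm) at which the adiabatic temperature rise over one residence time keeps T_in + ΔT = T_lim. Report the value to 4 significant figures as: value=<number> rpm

value=10.03 rpm

Convert throughput: Q = 74.5 kg/h = 74.5/3600 = 0.0206944 kg/s
t_res = M / Q_s = 14.14 ÷ 0.0206944 = 683.275 s
Convert to metres: D = 0.0657 m, h = 0.00404 m
Allowable rise: ΔT_a = T_lim − T_in = 304.5 − 238.8 = 65.7 K
γ̇_max² = ΔT_a·ρ·cp / (η·t_res) = [65.7 × 890 × 2397] / [2811 × 683.275] = 72.9738 s⁻²
γ̇_max = √72.9738 = 8.54247 s⁻¹
N_max = γ̇_max h / (πD) = 8.54247·0.00404/(π·0.0657) = 0.167205 rev/s → ×60 = 10.0323 rpm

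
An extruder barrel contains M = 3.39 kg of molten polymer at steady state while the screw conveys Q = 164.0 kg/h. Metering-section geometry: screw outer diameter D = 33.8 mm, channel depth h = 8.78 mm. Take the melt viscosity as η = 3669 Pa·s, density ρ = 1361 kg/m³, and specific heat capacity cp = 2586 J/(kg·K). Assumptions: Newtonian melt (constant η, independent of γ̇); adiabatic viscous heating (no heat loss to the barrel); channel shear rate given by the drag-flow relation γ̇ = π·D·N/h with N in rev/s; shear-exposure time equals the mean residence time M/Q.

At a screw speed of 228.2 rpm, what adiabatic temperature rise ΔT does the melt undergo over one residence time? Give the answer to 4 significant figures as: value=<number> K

value=164.1 K

Convert throughput: Q = 164.0 kg/h = 164.0/3600 = 0.0455556 kg/s
t_res = M / Q_s = 3.39 ÷ 0.0455556 = 74.4146 s
Geometry in metres: D = 33.8 mm → 0.0338 m, h = 8.78 mm → 0.00878 m; screw speed N = 228.2 rpm = 3.80333 rev/s
Shear rate: γ̇ = πDN/h = π·0.0338·3.80333/0.00878 = 45.9977 s⁻¹
Adiabatic rise: ΔT = η γ̇² t_res / (ρ cp) = 3669·(45.9977)²·74.4146 / (1361·2586) = 164.132 K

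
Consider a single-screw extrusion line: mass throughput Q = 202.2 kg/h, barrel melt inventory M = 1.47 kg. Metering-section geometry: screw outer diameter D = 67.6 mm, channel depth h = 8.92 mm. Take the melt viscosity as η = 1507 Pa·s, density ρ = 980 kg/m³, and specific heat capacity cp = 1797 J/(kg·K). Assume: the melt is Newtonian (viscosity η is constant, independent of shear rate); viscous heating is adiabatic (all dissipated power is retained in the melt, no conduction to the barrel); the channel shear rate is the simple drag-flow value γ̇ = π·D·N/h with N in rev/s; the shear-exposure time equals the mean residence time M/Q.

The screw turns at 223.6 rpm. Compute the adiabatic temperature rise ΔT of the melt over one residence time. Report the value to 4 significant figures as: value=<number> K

Q_s = Q / 3600 = 202.2 / 3600 = 0.0561667 kg/s
t_res = M / Q_s = 1.47 / 0.0561667 = 26.1721 s
D = 67.6 mm = 0.0676 m;  h = 8.92 mm = 0.00892 m;  N = 223.6 rpm / 60 = 3.72667 rev/s
γ̇ = π D N / h = (π)(0.0676)(3.72667) / 0.00892 = 88.7263 s⁻¹
ΔT = η·γ̇²·t_res/(ρ·cp) = [1507 × 88.7263² × 26.1721] / [980 × 1797] = 176.312 K

value=176.3 K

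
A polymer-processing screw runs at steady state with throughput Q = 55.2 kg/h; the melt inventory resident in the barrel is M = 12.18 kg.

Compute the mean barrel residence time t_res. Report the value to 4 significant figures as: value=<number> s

value=794.3 s

Q_s = Q / 3600 = 55.2 / 3600 = 0.0153333 kg/s
t_res = M / Q_s = 12.18 ÷ 0.0153333 = 794.348 s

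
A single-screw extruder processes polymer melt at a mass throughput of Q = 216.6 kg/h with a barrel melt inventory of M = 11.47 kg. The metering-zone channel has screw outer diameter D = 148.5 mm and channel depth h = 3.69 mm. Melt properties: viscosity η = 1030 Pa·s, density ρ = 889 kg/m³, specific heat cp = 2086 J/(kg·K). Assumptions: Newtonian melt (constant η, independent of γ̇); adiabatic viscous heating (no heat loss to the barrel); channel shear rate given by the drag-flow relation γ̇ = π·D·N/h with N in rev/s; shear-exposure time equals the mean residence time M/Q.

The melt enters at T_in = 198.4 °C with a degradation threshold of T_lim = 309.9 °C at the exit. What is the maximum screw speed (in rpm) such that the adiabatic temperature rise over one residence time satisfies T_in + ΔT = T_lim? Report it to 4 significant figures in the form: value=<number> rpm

Throughput in SI: Q_s = 216.6 kg/h ÷ 3600 s/h = 0.0601667 kg/s
t_res = M / Q_s = 11.47 / 0.0601667 = 190.637 s
D = 148.5 mm = 0.1485 m;  h = 3.69 mm = 0.00369 m
ΔT_a = T_lim − T_in = 309.9 °C − 198.4 °C = 111.5 K
Invert ΔT = ηγ̇²t_res/(ρcp) for γ̇: γ̇_max² = ΔT_a ρ cp / (η t_res) = 111.5·889·2086 / (1030·190.637) = 1053.04 s⁻²
γ̇_max = sqrt(1053.04) = 32.4506 s⁻¹
N_max = γ̇_max h / (πD) = 32.4506·0.00369/(π·0.1485) = 0.256669 rev/s → ×60 = 15.4001 rpm

value=15.40 rpm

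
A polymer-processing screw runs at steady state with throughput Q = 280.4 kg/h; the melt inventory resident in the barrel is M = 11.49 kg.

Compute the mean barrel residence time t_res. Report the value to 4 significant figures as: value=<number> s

value=147.5 s

Convert throughput: Q = 280.4 kg/h = 280.4/3600 = 0.0778889 kg/s
t_res = M / Q_s = 11.49 ÷ 0.0778889 = 147.518 s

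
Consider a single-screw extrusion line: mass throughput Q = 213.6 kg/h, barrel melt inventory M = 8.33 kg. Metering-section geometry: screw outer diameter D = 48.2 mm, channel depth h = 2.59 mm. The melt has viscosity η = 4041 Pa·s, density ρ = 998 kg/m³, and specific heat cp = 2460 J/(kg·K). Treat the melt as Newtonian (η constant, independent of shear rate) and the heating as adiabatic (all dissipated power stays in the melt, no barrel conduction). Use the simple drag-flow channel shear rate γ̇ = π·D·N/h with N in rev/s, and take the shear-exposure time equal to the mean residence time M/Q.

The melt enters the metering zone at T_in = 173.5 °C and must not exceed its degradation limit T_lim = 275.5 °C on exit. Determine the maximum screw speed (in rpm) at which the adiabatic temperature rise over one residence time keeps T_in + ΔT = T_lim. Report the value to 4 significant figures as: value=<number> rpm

Throughput in SI: Q_s = 213.6 kg/h ÷ 3600 s/h = 0.0593333 kg/s
Mean residence time: t_res = M/Q_s = 8.33 kg / 0.0593333 kg/s = 140.393 s
Geometry in SI: D = 48.2 mm → 0.0482 m, h = 2.59 mm → 0.00259 m
ΔT_a = T_lim − T_in = 275.5 − 173.5 = 102 K
Invert ΔT = ηγ̇²t_res/(ρcp) for γ̇: γ̇_max² = ΔT_a ρ cp / (η t_res) = 102·998·2460 / (4041·140.393) = 441.398 s⁻²
Take the square root: γ̇_max = √(441.398) = 21.0095 s⁻¹
Solve γ̇ = πDN/h for N: N_max = γ̇_max·h/(π·D) = 21.0095 × 0.00259 / (π × 0.0482) = 0.35935 rev/s = 21.561 rpm

value=21.56 rpm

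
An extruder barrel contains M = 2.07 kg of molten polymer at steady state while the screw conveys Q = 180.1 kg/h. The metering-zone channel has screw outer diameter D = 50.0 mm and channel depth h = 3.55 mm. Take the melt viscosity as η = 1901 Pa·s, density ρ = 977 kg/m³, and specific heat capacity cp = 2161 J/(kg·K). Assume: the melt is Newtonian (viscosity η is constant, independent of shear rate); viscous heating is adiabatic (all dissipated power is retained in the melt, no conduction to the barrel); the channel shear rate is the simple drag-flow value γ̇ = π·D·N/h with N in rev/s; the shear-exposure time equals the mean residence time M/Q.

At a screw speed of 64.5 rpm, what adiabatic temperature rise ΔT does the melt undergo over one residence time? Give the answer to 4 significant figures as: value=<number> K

Q_s = Q / 3600 = 180.1 / 3600 = 0.0500278 kg/s
Mean residence time: t_res = M/Q_s = 2.07 kg / 0.0500278 kg/s = 41.377 s
Convert to SI: D = 0.05 m, h = 0.00355 m, N = 64.5/60 = 1.075 rev/s
γ̇ = π·D·N / h = π · 0.05 · 1.075 / 0.00355 = 47.5664 s⁻¹
ΔT = η·γ̇²·t_res / (ρ·cp) = 1901 · (47.5664)² · 41.377 / (977 · 2161) = 84.2931 K

value=84.29 K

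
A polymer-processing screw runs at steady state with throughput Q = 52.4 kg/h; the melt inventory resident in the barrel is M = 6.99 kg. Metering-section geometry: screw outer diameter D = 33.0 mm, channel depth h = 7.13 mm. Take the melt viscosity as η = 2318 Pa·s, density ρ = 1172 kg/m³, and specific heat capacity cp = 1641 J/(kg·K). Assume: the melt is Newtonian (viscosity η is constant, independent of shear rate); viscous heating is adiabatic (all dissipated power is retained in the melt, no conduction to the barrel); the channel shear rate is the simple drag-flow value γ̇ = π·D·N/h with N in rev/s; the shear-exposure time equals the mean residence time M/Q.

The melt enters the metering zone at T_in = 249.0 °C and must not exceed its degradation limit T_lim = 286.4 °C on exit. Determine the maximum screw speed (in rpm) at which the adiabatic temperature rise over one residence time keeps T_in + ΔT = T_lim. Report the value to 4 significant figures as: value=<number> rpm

value=33.17 rpm

Throughput in SI: Q_s = 52.4 kg/h ÷ 3600 s/h = 0.0145556 kg/s
t_res = M / Q_s = 6.99 ÷ 0.0145556 = 480.229 s
Convert to metres: D = 0.033 m, h = 0.00713 m
ΔT_a = T_lim − T_in = 286.4 °C − 249.0 °C = 37.4 K
Invert ΔT = ηγ̇²t_res/(ρcp) for γ̇: γ̇_max² = ΔT_a ρ cp / (η t_res) = 37.4·1172·1641 / (2318·480.229) = 64.6169 s⁻²
γ̇_max = √64.6169 = 8.03846 s⁻¹
Solve γ̇ = πDN/h for N: N_max = γ̇_max·h/(π·D) = 8.03846 × 0.00713 / (π × 0.033) = 0.552839 rev/s = 33.1703 rpm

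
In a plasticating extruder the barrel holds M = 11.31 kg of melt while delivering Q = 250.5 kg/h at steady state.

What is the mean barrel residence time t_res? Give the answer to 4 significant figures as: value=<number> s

value=162.5 s

Convert throughput: Q = 250.5 kg/h = 250.5/3600 = 0.0695833 kg/s
Mean residence time: t_res = M/Q_s = 11.31 kg / 0.0695833 kg/s = 162.539 s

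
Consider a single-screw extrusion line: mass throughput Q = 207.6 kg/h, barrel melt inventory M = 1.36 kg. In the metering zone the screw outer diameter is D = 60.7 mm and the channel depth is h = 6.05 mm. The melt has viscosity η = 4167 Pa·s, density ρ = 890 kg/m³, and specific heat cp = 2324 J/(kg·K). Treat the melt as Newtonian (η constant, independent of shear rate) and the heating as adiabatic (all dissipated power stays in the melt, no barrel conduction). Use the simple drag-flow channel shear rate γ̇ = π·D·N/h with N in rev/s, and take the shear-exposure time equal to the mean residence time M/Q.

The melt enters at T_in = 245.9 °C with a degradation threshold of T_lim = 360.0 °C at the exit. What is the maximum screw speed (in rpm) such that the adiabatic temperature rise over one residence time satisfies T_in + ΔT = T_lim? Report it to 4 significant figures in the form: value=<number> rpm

value=93.28 rpm

Convert throughput: Q = 207.6 kg/h = 207.6/3600 = 0.0576667 kg/s
t_res = M / Q_s = 1.36 ÷ 0.0576667 = 23.5838 s
Geometry in SI: D = 60.7 mm → 0.0607 m, h = 6.05 mm → 0.00605 m
Allowable rise: ΔT_a = T_lim − T_in = 360.0 − 245.9 = 114.1 K
Invert ΔT = ηγ̇²t_res/(ρcp) for γ̇: γ̇_max² = ΔT_a ρ cp / (η t_res) = 114.1·890·2324 / (4167·23.5838) = 2401.45 s⁻²
γ̇_max = √2401.45 = 49.0046 s⁻¹
Solve γ̇ = πDN/h for N: N_max = γ̇_max·h/(π·D) = 49.0046 × 0.00605 / (π × 0.0607) = 1.55473 rev/s = 93.2836 rpm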